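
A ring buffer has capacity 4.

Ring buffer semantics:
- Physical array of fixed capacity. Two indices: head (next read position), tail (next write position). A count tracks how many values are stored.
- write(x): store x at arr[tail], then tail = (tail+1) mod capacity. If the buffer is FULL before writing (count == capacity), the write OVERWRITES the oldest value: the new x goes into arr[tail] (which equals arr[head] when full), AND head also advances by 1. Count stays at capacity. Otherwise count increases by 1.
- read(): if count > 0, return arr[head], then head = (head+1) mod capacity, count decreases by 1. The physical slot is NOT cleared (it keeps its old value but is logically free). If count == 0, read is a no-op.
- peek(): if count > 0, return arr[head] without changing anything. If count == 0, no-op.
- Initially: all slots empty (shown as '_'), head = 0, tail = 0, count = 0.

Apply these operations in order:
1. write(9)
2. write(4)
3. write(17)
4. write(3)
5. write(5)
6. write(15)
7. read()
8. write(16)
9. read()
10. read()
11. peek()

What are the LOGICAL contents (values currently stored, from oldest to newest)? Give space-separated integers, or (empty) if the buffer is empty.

Answer: 15 16

Derivation:
After op 1 (write(9)): arr=[9 _ _ _] head=0 tail=1 count=1
After op 2 (write(4)): arr=[9 4 _ _] head=0 tail=2 count=2
After op 3 (write(17)): arr=[9 4 17 _] head=0 tail=3 count=3
After op 4 (write(3)): arr=[9 4 17 3] head=0 tail=0 count=4
After op 5 (write(5)): arr=[5 4 17 3] head=1 tail=1 count=4
After op 6 (write(15)): arr=[5 15 17 3] head=2 tail=2 count=4
After op 7 (read()): arr=[5 15 17 3] head=3 tail=2 count=3
After op 8 (write(16)): arr=[5 15 16 3] head=3 tail=3 count=4
After op 9 (read()): arr=[5 15 16 3] head=0 tail=3 count=3
After op 10 (read()): arr=[5 15 16 3] head=1 tail=3 count=2
After op 11 (peek()): arr=[5 15 16 3] head=1 tail=3 count=2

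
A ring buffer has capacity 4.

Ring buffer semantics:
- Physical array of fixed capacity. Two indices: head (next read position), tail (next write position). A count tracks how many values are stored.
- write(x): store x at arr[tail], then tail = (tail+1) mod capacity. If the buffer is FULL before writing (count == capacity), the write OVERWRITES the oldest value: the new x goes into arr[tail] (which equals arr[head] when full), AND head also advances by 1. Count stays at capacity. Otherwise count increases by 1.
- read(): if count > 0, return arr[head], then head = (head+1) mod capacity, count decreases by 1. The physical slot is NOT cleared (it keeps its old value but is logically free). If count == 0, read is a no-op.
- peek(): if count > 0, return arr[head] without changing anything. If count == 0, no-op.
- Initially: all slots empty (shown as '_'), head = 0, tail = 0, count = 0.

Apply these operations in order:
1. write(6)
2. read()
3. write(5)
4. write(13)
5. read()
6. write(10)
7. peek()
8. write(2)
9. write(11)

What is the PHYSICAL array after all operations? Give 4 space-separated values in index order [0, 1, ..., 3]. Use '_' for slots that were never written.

Answer: 2 11 13 10

Derivation:
After op 1 (write(6)): arr=[6 _ _ _] head=0 tail=1 count=1
After op 2 (read()): arr=[6 _ _ _] head=1 tail=1 count=0
After op 3 (write(5)): arr=[6 5 _ _] head=1 tail=2 count=1
After op 4 (write(13)): arr=[6 5 13 _] head=1 tail=3 count=2
After op 5 (read()): arr=[6 5 13 _] head=2 tail=3 count=1
After op 6 (write(10)): arr=[6 5 13 10] head=2 tail=0 count=2
After op 7 (peek()): arr=[6 5 13 10] head=2 tail=0 count=2
After op 8 (write(2)): arr=[2 5 13 10] head=2 tail=1 count=3
After op 9 (write(11)): arr=[2 11 13 10] head=2 tail=2 count=4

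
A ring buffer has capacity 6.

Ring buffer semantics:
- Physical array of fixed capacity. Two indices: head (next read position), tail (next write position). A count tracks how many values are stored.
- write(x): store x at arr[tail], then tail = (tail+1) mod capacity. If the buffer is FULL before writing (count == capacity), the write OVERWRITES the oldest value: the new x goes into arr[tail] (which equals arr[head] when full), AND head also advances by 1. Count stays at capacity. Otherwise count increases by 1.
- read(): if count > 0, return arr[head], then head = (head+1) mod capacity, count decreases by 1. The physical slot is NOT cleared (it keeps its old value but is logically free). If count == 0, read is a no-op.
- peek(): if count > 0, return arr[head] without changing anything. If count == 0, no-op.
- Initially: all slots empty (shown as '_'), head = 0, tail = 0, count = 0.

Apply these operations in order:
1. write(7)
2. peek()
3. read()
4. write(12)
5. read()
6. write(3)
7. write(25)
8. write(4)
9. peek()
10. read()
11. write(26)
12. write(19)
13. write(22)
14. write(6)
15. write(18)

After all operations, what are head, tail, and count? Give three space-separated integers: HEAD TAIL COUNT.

After op 1 (write(7)): arr=[7 _ _ _ _ _] head=0 tail=1 count=1
After op 2 (peek()): arr=[7 _ _ _ _ _] head=0 tail=1 count=1
After op 3 (read()): arr=[7 _ _ _ _ _] head=1 tail=1 count=0
After op 4 (write(12)): arr=[7 12 _ _ _ _] head=1 tail=2 count=1
After op 5 (read()): arr=[7 12 _ _ _ _] head=2 tail=2 count=0
After op 6 (write(3)): arr=[7 12 3 _ _ _] head=2 tail=3 count=1
After op 7 (write(25)): arr=[7 12 3 25 _ _] head=2 tail=4 count=2
After op 8 (write(4)): arr=[7 12 3 25 4 _] head=2 tail=5 count=3
After op 9 (peek()): arr=[7 12 3 25 4 _] head=2 tail=5 count=3
After op 10 (read()): arr=[7 12 3 25 4 _] head=3 tail=5 count=2
After op 11 (write(26)): arr=[7 12 3 25 4 26] head=3 tail=0 count=3
After op 12 (write(19)): arr=[19 12 3 25 4 26] head=3 tail=1 count=4
After op 13 (write(22)): arr=[19 22 3 25 4 26] head=3 tail=2 count=5
After op 14 (write(6)): arr=[19 22 6 25 4 26] head=3 tail=3 count=6
After op 15 (write(18)): arr=[19 22 6 18 4 26] head=4 tail=4 count=6

Answer: 4 4 6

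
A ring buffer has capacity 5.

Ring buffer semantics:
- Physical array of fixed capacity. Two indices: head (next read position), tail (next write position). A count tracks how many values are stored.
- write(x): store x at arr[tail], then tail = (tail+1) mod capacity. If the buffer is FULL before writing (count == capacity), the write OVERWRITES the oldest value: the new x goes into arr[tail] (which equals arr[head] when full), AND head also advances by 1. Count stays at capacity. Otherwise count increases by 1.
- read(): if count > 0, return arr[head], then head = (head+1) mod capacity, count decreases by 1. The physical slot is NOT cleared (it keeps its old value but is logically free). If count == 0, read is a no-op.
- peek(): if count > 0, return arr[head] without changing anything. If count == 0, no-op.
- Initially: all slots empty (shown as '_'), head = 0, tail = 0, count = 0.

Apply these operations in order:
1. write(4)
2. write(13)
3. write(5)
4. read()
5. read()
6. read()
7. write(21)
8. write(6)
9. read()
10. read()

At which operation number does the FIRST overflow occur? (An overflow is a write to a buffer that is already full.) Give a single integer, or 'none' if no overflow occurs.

Answer: none

Derivation:
After op 1 (write(4)): arr=[4 _ _ _ _] head=0 tail=1 count=1
After op 2 (write(13)): arr=[4 13 _ _ _] head=0 tail=2 count=2
After op 3 (write(5)): arr=[4 13 5 _ _] head=0 tail=3 count=3
After op 4 (read()): arr=[4 13 5 _ _] head=1 tail=3 count=2
After op 5 (read()): arr=[4 13 5 _ _] head=2 tail=3 count=1
After op 6 (read()): arr=[4 13 5 _ _] head=3 tail=3 count=0
After op 7 (write(21)): arr=[4 13 5 21 _] head=3 tail=4 count=1
After op 8 (write(6)): arr=[4 13 5 21 6] head=3 tail=0 count=2
After op 9 (read()): arr=[4 13 5 21 6] head=4 tail=0 count=1
After op 10 (read()): arr=[4 13 5 21 6] head=0 tail=0 count=0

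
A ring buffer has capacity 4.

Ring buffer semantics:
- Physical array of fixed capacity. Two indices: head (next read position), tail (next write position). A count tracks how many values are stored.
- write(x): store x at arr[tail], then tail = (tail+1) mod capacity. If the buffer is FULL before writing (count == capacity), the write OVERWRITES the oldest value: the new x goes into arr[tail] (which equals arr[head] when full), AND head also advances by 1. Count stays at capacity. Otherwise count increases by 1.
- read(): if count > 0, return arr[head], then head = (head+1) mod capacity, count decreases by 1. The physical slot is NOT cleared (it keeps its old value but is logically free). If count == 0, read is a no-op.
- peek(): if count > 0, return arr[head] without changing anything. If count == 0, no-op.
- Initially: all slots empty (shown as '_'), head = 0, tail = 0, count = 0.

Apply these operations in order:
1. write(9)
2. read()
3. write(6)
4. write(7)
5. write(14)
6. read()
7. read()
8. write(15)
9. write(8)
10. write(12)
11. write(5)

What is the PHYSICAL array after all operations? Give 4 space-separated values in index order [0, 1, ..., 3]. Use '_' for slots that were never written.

After op 1 (write(9)): arr=[9 _ _ _] head=0 tail=1 count=1
After op 2 (read()): arr=[9 _ _ _] head=1 tail=1 count=0
After op 3 (write(6)): arr=[9 6 _ _] head=1 tail=2 count=1
After op 4 (write(7)): arr=[9 6 7 _] head=1 tail=3 count=2
After op 5 (write(14)): arr=[9 6 7 14] head=1 tail=0 count=3
After op 6 (read()): arr=[9 6 7 14] head=2 tail=0 count=2
After op 7 (read()): arr=[9 6 7 14] head=3 tail=0 count=1
After op 8 (write(15)): arr=[15 6 7 14] head=3 tail=1 count=2
After op 9 (write(8)): arr=[15 8 7 14] head=3 tail=2 count=3
After op 10 (write(12)): arr=[15 8 12 14] head=3 tail=3 count=4
After op 11 (write(5)): arr=[15 8 12 5] head=0 tail=0 count=4

Answer: 15 8 12 5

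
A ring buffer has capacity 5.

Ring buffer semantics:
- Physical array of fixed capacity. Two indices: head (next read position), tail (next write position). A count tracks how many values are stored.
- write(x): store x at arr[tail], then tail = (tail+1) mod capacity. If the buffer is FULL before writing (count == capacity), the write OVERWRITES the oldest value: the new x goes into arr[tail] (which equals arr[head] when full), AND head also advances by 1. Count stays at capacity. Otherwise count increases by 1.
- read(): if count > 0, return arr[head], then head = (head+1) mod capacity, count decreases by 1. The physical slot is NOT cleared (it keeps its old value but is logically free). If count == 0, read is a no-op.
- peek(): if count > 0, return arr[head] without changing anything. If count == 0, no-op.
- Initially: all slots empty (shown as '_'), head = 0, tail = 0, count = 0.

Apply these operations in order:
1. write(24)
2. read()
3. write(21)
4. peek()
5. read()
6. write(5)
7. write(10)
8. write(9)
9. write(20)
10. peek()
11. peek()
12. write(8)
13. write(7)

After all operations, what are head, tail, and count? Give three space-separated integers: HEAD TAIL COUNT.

After op 1 (write(24)): arr=[24 _ _ _ _] head=0 tail=1 count=1
After op 2 (read()): arr=[24 _ _ _ _] head=1 tail=1 count=0
After op 3 (write(21)): arr=[24 21 _ _ _] head=1 tail=2 count=1
After op 4 (peek()): arr=[24 21 _ _ _] head=1 tail=2 count=1
After op 5 (read()): arr=[24 21 _ _ _] head=2 tail=2 count=0
After op 6 (write(5)): arr=[24 21 5 _ _] head=2 tail=3 count=1
After op 7 (write(10)): arr=[24 21 5 10 _] head=2 tail=4 count=2
After op 8 (write(9)): arr=[24 21 5 10 9] head=2 tail=0 count=3
After op 9 (write(20)): arr=[20 21 5 10 9] head=2 tail=1 count=4
After op 10 (peek()): arr=[20 21 5 10 9] head=2 tail=1 count=4
After op 11 (peek()): arr=[20 21 5 10 9] head=2 tail=1 count=4
After op 12 (write(8)): arr=[20 8 5 10 9] head=2 tail=2 count=5
After op 13 (write(7)): arr=[20 8 7 10 9] head=3 tail=3 count=5

Answer: 3 3 5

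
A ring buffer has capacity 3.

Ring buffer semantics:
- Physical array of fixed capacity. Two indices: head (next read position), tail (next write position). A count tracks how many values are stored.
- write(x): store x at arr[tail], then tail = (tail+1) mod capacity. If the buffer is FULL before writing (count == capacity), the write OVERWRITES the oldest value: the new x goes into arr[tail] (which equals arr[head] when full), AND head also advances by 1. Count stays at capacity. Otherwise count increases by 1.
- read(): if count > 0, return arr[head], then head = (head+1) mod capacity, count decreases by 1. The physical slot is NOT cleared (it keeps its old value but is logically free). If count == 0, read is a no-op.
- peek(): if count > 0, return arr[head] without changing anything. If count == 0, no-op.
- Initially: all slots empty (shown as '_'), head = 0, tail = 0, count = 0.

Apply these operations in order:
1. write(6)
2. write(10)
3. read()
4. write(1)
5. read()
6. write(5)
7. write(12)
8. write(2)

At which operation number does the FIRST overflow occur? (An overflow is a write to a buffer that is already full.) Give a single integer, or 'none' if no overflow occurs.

Answer: 8

Derivation:
After op 1 (write(6)): arr=[6 _ _] head=0 tail=1 count=1
After op 2 (write(10)): arr=[6 10 _] head=0 tail=2 count=2
After op 3 (read()): arr=[6 10 _] head=1 tail=2 count=1
After op 4 (write(1)): arr=[6 10 1] head=1 tail=0 count=2
After op 5 (read()): arr=[6 10 1] head=2 tail=0 count=1
After op 6 (write(5)): arr=[5 10 1] head=2 tail=1 count=2
After op 7 (write(12)): arr=[5 12 1] head=2 tail=2 count=3
After op 8 (write(2)): arr=[5 12 2] head=0 tail=0 count=3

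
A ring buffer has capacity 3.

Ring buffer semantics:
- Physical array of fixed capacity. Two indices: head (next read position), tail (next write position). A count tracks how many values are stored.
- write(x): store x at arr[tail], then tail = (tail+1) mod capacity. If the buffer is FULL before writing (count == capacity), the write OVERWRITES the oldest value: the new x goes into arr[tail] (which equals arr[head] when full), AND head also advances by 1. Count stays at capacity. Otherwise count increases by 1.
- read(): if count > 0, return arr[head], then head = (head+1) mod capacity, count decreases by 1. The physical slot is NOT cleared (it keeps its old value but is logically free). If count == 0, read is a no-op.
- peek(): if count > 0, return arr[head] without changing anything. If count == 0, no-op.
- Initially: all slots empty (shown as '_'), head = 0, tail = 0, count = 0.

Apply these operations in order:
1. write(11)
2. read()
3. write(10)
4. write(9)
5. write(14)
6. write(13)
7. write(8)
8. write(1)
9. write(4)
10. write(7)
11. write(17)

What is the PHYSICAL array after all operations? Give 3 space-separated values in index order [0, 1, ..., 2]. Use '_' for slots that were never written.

After op 1 (write(11)): arr=[11 _ _] head=0 tail=1 count=1
After op 2 (read()): arr=[11 _ _] head=1 tail=1 count=0
After op 3 (write(10)): arr=[11 10 _] head=1 tail=2 count=1
After op 4 (write(9)): arr=[11 10 9] head=1 tail=0 count=2
After op 5 (write(14)): arr=[14 10 9] head=1 tail=1 count=3
After op 6 (write(13)): arr=[14 13 9] head=2 tail=2 count=3
After op 7 (write(8)): arr=[14 13 8] head=0 tail=0 count=3
After op 8 (write(1)): arr=[1 13 8] head=1 tail=1 count=3
After op 9 (write(4)): arr=[1 4 8] head=2 tail=2 count=3
After op 10 (write(7)): arr=[1 4 7] head=0 tail=0 count=3
After op 11 (write(17)): arr=[17 4 7] head=1 tail=1 count=3

Answer: 17 4 7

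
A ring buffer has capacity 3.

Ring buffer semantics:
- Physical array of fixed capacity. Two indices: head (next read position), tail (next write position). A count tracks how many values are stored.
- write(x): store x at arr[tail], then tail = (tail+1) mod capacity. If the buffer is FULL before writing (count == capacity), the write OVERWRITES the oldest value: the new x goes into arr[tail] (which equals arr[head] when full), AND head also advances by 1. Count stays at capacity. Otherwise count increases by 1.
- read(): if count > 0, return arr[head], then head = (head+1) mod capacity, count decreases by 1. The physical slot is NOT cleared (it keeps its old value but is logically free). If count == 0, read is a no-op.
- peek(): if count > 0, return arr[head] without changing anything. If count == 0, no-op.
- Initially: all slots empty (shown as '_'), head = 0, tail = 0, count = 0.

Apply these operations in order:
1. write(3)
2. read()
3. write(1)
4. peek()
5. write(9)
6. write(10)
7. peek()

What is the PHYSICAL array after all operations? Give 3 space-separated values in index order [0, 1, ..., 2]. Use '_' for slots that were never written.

After op 1 (write(3)): arr=[3 _ _] head=0 tail=1 count=1
After op 2 (read()): arr=[3 _ _] head=1 tail=1 count=0
After op 3 (write(1)): arr=[3 1 _] head=1 tail=2 count=1
After op 4 (peek()): arr=[3 1 _] head=1 tail=2 count=1
After op 5 (write(9)): arr=[3 1 9] head=1 tail=0 count=2
After op 6 (write(10)): arr=[10 1 9] head=1 tail=1 count=3
After op 7 (peek()): arr=[10 1 9] head=1 tail=1 count=3

Answer: 10 1 9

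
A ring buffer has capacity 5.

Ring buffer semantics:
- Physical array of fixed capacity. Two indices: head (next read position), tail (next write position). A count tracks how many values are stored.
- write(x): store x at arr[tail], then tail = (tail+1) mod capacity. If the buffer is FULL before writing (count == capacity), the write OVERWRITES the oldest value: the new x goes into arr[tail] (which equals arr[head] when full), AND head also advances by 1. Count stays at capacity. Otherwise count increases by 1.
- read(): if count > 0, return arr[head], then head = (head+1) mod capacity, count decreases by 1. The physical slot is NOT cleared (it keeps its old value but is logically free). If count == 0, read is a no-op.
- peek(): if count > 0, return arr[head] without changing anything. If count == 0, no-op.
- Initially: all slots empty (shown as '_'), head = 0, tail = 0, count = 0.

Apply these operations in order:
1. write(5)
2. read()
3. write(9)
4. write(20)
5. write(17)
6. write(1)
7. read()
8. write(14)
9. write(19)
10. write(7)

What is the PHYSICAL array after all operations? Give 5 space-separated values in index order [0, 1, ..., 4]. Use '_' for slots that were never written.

After op 1 (write(5)): arr=[5 _ _ _ _] head=0 tail=1 count=1
After op 2 (read()): arr=[5 _ _ _ _] head=1 tail=1 count=0
After op 3 (write(9)): arr=[5 9 _ _ _] head=1 tail=2 count=1
After op 4 (write(20)): arr=[5 9 20 _ _] head=1 tail=3 count=2
After op 5 (write(17)): arr=[5 9 20 17 _] head=1 tail=4 count=3
After op 6 (write(1)): arr=[5 9 20 17 1] head=1 tail=0 count=4
After op 7 (read()): arr=[5 9 20 17 1] head=2 tail=0 count=3
After op 8 (write(14)): arr=[14 9 20 17 1] head=2 tail=1 count=4
After op 9 (write(19)): arr=[14 19 20 17 1] head=2 tail=2 count=5
After op 10 (write(7)): arr=[14 19 7 17 1] head=3 tail=3 count=5

Answer: 14 19 7 17 1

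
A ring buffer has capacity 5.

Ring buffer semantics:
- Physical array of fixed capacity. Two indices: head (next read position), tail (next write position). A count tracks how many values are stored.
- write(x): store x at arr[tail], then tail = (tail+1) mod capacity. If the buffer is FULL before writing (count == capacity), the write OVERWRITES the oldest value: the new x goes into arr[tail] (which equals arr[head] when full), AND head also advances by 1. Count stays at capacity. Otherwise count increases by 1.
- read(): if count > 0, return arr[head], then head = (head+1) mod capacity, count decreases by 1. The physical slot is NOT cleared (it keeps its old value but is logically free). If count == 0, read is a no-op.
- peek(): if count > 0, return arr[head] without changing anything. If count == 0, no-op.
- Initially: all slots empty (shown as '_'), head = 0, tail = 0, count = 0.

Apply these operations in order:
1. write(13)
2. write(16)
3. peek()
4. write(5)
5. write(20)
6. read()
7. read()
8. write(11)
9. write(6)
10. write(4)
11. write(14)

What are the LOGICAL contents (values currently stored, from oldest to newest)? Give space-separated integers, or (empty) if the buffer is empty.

After op 1 (write(13)): arr=[13 _ _ _ _] head=0 tail=1 count=1
After op 2 (write(16)): arr=[13 16 _ _ _] head=0 tail=2 count=2
After op 3 (peek()): arr=[13 16 _ _ _] head=0 tail=2 count=2
After op 4 (write(5)): arr=[13 16 5 _ _] head=0 tail=3 count=3
After op 5 (write(20)): arr=[13 16 5 20 _] head=0 tail=4 count=4
After op 6 (read()): arr=[13 16 5 20 _] head=1 tail=4 count=3
After op 7 (read()): arr=[13 16 5 20 _] head=2 tail=4 count=2
After op 8 (write(11)): arr=[13 16 5 20 11] head=2 tail=0 count=3
After op 9 (write(6)): arr=[6 16 5 20 11] head=2 tail=1 count=4
After op 10 (write(4)): arr=[6 4 5 20 11] head=2 tail=2 count=5
After op 11 (write(14)): arr=[6 4 14 20 11] head=3 tail=3 count=5

Answer: 20 11 6 4 14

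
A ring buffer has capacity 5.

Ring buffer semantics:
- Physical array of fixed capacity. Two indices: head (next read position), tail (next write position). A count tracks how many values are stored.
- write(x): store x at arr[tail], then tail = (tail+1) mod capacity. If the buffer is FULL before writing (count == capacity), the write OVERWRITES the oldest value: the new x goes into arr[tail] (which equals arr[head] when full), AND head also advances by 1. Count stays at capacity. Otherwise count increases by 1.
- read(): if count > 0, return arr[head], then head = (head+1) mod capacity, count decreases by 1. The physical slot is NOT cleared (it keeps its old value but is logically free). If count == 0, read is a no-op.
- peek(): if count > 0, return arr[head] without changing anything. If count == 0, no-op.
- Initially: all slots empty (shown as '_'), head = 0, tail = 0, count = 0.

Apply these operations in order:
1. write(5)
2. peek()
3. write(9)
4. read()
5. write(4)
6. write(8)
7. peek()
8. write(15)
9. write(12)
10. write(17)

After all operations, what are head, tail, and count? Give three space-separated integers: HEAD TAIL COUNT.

Answer: 2 2 5

Derivation:
After op 1 (write(5)): arr=[5 _ _ _ _] head=0 tail=1 count=1
After op 2 (peek()): arr=[5 _ _ _ _] head=0 tail=1 count=1
After op 3 (write(9)): arr=[5 9 _ _ _] head=0 tail=2 count=2
After op 4 (read()): arr=[5 9 _ _ _] head=1 tail=2 count=1
After op 5 (write(4)): arr=[5 9 4 _ _] head=1 tail=3 count=2
After op 6 (write(8)): arr=[5 9 4 8 _] head=1 tail=4 count=3
After op 7 (peek()): arr=[5 9 4 8 _] head=1 tail=4 count=3
After op 8 (write(15)): arr=[5 9 4 8 15] head=1 tail=0 count=4
After op 9 (write(12)): arr=[12 9 4 8 15] head=1 tail=1 count=5
After op 10 (write(17)): arr=[12 17 4 8 15] head=2 tail=2 count=5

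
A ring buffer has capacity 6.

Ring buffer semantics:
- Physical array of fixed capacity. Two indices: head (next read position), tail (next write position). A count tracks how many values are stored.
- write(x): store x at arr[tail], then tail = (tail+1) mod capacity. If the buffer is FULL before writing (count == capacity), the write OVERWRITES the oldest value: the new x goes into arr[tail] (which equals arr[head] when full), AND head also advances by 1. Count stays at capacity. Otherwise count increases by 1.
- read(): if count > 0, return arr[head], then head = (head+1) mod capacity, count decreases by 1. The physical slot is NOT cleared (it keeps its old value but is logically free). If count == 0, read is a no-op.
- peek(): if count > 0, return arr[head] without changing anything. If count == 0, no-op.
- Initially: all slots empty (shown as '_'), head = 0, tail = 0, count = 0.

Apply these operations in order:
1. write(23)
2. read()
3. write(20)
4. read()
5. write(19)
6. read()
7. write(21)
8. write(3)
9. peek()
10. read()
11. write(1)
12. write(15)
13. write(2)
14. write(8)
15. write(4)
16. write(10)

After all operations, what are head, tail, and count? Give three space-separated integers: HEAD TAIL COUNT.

After op 1 (write(23)): arr=[23 _ _ _ _ _] head=0 tail=1 count=1
After op 2 (read()): arr=[23 _ _ _ _ _] head=1 tail=1 count=0
After op 3 (write(20)): arr=[23 20 _ _ _ _] head=1 tail=2 count=1
After op 4 (read()): arr=[23 20 _ _ _ _] head=2 tail=2 count=0
After op 5 (write(19)): arr=[23 20 19 _ _ _] head=2 tail=3 count=1
After op 6 (read()): arr=[23 20 19 _ _ _] head=3 tail=3 count=0
After op 7 (write(21)): arr=[23 20 19 21 _ _] head=3 tail=4 count=1
After op 8 (write(3)): arr=[23 20 19 21 3 _] head=3 tail=5 count=2
After op 9 (peek()): arr=[23 20 19 21 3 _] head=3 tail=5 count=2
After op 10 (read()): arr=[23 20 19 21 3 _] head=4 tail=5 count=1
After op 11 (write(1)): arr=[23 20 19 21 3 1] head=4 tail=0 count=2
After op 12 (write(15)): arr=[15 20 19 21 3 1] head=4 tail=1 count=3
After op 13 (write(2)): arr=[15 2 19 21 3 1] head=4 tail=2 count=4
After op 14 (write(8)): arr=[15 2 8 21 3 1] head=4 tail=3 count=5
After op 15 (write(4)): arr=[15 2 8 4 3 1] head=4 tail=4 count=6
After op 16 (write(10)): arr=[15 2 8 4 10 1] head=5 tail=5 count=6

Answer: 5 5 6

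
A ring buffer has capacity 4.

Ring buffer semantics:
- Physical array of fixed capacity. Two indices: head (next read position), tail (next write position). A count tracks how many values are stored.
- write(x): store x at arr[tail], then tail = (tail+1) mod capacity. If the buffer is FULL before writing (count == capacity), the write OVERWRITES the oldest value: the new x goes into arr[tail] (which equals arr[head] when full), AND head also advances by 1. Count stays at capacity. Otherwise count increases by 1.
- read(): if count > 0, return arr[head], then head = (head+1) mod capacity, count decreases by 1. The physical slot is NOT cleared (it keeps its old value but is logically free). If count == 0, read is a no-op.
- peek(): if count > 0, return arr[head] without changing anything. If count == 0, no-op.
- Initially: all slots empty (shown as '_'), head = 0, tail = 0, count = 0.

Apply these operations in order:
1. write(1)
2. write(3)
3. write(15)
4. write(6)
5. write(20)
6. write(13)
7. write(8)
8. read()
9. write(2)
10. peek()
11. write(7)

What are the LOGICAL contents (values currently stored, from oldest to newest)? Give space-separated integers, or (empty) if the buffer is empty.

Answer: 13 8 2 7

Derivation:
After op 1 (write(1)): arr=[1 _ _ _] head=0 tail=1 count=1
After op 2 (write(3)): arr=[1 3 _ _] head=0 tail=2 count=2
After op 3 (write(15)): arr=[1 3 15 _] head=0 tail=3 count=3
After op 4 (write(6)): arr=[1 3 15 6] head=0 tail=0 count=4
After op 5 (write(20)): arr=[20 3 15 6] head=1 tail=1 count=4
After op 6 (write(13)): arr=[20 13 15 6] head=2 tail=2 count=4
After op 7 (write(8)): arr=[20 13 8 6] head=3 tail=3 count=4
After op 8 (read()): arr=[20 13 8 6] head=0 tail=3 count=3
After op 9 (write(2)): arr=[20 13 8 2] head=0 tail=0 count=4
After op 10 (peek()): arr=[20 13 8 2] head=0 tail=0 count=4
After op 11 (write(7)): arr=[7 13 8 2] head=1 tail=1 count=4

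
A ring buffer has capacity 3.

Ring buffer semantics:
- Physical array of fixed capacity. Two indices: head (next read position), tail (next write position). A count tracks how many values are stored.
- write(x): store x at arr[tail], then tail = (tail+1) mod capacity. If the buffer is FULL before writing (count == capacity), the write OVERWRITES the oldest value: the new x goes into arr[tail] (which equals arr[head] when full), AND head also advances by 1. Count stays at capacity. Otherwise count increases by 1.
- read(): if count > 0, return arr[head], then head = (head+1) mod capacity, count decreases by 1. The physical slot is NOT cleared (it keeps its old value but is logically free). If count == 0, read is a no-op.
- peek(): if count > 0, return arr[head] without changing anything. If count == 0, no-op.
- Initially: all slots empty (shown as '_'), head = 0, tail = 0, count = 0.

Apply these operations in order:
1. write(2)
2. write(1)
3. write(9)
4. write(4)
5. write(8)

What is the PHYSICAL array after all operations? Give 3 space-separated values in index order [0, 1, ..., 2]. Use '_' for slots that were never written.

Answer: 4 8 9

Derivation:
After op 1 (write(2)): arr=[2 _ _] head=0 tail=1 count=1
After op 2 (write(1)): arr=[2 1 _] head=0 tail=2 count=2
After op 3 (write(9)): arr=[2 1 9] head=0 tail=0 count=3
After op 4 (write(4)): arr=[4 1 9] head=1 tail=1 count=3
After op 5 (write(8)): arr=[4 8 9] head=2 tail=2 count=3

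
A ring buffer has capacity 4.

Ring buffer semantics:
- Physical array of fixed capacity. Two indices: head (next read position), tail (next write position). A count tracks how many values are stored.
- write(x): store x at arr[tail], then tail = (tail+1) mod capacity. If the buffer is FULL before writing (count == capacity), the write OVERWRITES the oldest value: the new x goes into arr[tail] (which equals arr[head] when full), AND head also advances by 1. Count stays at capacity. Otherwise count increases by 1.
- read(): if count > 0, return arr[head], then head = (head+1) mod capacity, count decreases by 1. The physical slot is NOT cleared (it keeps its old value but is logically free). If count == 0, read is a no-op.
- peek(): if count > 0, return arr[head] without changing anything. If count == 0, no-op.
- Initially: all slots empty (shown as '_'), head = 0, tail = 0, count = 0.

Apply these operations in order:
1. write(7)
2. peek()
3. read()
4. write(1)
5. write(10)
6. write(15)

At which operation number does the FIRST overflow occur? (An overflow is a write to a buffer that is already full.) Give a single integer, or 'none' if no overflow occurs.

After op 1 (write(7)): arr=[7 _ _ _] head=0 tail=1 count=1
After op 2 (peek()): arr=[7 _ _ _] head=0 tail=1 count=1
After op 3 (read()): arr=[7 _ _ _] head=1 tail=1 count=0
After op 4 (write(1)): arr=[7 1 _ _] head=1 tail=2 count=1
After op 5 (write(10)): arr=[7 1 10 _] head=1 tail=3 count=2
After op 6 (write(15)): arr=[7 1 10 15] head=1 tail=0 count=3

Answer: none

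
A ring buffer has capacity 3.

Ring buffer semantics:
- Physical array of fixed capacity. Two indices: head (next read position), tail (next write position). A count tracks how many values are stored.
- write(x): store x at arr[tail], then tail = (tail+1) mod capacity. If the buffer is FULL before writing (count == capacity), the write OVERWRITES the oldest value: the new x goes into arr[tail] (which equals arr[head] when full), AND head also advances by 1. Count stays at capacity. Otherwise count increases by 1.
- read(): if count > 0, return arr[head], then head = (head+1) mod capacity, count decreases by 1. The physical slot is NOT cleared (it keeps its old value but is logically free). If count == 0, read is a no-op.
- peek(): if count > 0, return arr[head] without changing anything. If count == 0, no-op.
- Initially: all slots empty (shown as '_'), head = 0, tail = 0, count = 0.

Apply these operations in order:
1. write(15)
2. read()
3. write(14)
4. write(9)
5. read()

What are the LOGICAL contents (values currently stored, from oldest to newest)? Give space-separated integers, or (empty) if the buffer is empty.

After op 1 (write(15)): arr=[15 _ _] head=0 tail=1 count=1
After op 2 (read()): arr=[15 _ _] head=1 tail=1 count=0
After op 3 (write(14)): arr=[15 14 _] head=1 tail=2 count=1
After op 4 (write(9)): arr=[15 14 9] head=1 tail=0 count=2
After op 5 (read()): arr=[15 14 9] head=2 tail=0 count=1

Answer: 9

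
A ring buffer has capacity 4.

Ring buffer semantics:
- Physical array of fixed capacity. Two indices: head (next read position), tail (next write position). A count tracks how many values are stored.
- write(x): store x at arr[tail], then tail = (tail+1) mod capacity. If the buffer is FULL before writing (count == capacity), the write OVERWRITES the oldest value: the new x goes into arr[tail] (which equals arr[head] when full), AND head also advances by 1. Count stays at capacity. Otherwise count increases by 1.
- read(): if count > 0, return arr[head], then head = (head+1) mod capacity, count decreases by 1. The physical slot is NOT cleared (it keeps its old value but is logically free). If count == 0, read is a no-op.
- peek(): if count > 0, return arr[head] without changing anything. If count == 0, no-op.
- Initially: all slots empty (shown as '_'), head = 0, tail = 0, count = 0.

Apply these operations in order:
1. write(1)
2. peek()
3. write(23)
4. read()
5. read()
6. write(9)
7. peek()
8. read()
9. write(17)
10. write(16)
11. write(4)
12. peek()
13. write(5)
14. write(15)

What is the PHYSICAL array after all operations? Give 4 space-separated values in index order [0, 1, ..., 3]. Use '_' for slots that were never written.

Answer: 16 4 5 15

Derivation:
After op 1 (write(1)): arr=[1 _ _ _] head=0 tail=1 count=1
After op 2 (peek()): arr=[1 _ _ _] head=0 tail=1 count=1
After op 3 (write(23)): arr=[1 23 _ _] head=0 tail=2 count=2
After op 4 (read()): arr=[1 23 _ _] head=1 tail=2 count=1
After op 5 (read()): arr=[1 23 _ _] head=2 tail=2 count=0
After op 6 (write(9)): arr=[1 23 9 _] head=2 tail=3 count=1
After op 7 (peek()): arr=[1 23 9 _] head=2 tail=3 count=1
After op 8 (read()): arr=[1 23 9 _] head=3 tail=3 count=0
After op 9 (write(17)): arr=[1 23 9 17] head=3 tail=0 count=1
After op 10 (write(16)): arr=[16 23 9 17] head=3 tail=1 count=2
After op 11 (write(4)): arr=[16 4 9 17] head=3 tail=2 count=3
After op 12 (peek()): arr=[16 4 9 17] head=3 tail=2 count=3
After op 13 (write(5)): arr=[16 4 5 17] head=3 tail=3 count=4
After op 14 (write(15)): arr=[16 4 5 15] head=0 tail=0 count=4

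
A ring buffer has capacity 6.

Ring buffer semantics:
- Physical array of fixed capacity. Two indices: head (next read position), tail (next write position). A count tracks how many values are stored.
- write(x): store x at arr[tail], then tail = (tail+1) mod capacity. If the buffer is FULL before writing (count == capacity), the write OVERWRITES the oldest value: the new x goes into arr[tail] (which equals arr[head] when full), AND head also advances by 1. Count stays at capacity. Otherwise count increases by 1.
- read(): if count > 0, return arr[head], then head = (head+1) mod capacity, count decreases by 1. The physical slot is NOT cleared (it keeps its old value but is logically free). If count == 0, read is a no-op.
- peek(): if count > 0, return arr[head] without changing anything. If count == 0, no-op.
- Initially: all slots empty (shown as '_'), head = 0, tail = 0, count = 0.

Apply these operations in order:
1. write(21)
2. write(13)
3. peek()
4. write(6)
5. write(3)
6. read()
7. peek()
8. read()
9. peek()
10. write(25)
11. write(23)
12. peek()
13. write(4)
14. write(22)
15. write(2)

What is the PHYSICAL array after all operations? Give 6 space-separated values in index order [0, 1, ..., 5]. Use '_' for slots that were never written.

Answer: 4 22 2 3 25 23

Derivation:
After op 1 (write(21)): arr=[21 _ _ _ _ _] head=0 tail=1 count=1
After op 2 (write(13)): arr=[21 13 _ _ _ _] head=0 tail=2 count=2
After op 3 (peek()): arr=[21 13 _ _ _ _] head=0 tail=2 count=2
After op 4 (write(6)): arr=[21 13 6 _ _ _] head=0 tail=3 count=3
After op 5 (write(3)): arr=[21 13 6 3 _ _] head=0 tail=4 count=4
After op 6 (read()): arr=[21 13 6 3 _ _] head=1 tail=4 count=3
After op 7 (peek()): arr=[21 13 6 3 _ _] head=1 tail=4 count=3
After op 8 (read()): arr=[21 13 6 3 _ _] head=2 tail=4 count=2
After op 9 (peek()): arr=[21 13 6 3 _ _] head=2 tail=4 count=2
After op 10 (write(25)): arr=[21 13 6 3 25 _] head=2 tail=5 count=3
After op 11 (write(23)): arr=[21 13 6 3 25 23] head=2 tail=0 count=4
After op 12 (peek()): arr=[21 13 6 3 25 23] head=2 tail=0 count=4
After op 13 (write(4)): arr=[4 13 6 3 25 23] head=2 tail=1 count=5
After op 14 (write(22)): arr=[4 22 6 3 25 23] head=2 tail=2 count=6
After op 15 (write(2)): arr=[4 22 2 3 25 23] head=3 tail=3 count=6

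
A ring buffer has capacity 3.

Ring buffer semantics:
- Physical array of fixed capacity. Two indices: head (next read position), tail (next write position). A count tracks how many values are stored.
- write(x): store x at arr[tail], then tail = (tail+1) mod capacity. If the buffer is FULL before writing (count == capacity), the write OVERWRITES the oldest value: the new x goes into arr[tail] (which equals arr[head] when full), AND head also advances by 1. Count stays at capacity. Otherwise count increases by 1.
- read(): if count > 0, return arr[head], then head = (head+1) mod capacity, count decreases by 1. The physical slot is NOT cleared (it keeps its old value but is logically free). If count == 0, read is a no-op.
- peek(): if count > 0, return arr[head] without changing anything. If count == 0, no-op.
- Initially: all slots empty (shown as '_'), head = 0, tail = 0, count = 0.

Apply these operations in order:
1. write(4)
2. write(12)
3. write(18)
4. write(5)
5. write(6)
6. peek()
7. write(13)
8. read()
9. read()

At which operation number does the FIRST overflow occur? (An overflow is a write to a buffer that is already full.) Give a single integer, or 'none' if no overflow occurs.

After op 1 (write(4)): arr=[4 _ _] head=0 tail=1 count=1
After op 2 (write(12)): arr=[4 12 _] head=0 tail=2 count=2
After op 3 (write(18)): arr=[4 12 18] head=0 tail=0 count=3
After op 4 (write(5)): arr=[5 12 18] head=1 tail=1 count=3
After op 5 (write(6)): arr=[5 6 18] head=2 tail=2 count=3
After op 6 (peek()): arr=[5 6 18] head=2 tail=2 count=3
After op 7 (write(13)): arr=[5 6 13] head=0 tail=0 count=3
After op 8 (read()): arr=[5 6 13] head=1 tail=0 count=2
After op 9 (read()): arr=[5 6 13] head=2 tail=0 count=1

Answer: 4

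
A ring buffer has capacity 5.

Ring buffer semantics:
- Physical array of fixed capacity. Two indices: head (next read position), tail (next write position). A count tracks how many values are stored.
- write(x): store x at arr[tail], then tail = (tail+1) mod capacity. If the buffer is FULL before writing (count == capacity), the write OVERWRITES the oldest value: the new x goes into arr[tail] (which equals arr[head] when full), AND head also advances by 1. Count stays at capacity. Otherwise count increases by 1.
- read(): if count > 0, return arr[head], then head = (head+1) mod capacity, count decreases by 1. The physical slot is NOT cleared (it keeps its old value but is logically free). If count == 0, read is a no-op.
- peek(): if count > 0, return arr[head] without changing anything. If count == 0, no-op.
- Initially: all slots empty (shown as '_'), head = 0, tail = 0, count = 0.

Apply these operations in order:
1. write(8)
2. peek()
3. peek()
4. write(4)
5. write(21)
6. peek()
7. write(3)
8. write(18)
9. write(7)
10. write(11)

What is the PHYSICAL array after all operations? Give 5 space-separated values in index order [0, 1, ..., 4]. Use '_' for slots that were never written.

After op 1 (write(8)): arr=[8 _ _ _ _] head=0 tail=1 count=1
After op 2 (peek()): arr=[8 _ _ _ _] head=0 tail=1 count=1
After op 3 (peek()): arr=[8 _ _ _ _] head=0 tail=1 count=1
After op 4 (write(4)): arr=[8 4 _ _ _] head=0 tail=2 count=2
After op 5 (write(21)): arr=[8 4 21 _ _] head=0 tail=3 count=3
After op 6 (peek()): arr=[8 4 21 _ _] head=0 tail=3 count=3
After op 7 (write(3)): arr=[8 4 21 3 _] head=0 tail=4 count=4
After op 8 (write(18)): arr=[8 4 21 3 18] head=0 tail=0 count=5
After op 9 (write(7)): arr=[7 4 21 3 18] head=1 tail=1 count=5
After op 10 (write(11)): arr=[7 11 21 3 18] head=2 tail=2 count=5

Answer: 7 11 21 3 18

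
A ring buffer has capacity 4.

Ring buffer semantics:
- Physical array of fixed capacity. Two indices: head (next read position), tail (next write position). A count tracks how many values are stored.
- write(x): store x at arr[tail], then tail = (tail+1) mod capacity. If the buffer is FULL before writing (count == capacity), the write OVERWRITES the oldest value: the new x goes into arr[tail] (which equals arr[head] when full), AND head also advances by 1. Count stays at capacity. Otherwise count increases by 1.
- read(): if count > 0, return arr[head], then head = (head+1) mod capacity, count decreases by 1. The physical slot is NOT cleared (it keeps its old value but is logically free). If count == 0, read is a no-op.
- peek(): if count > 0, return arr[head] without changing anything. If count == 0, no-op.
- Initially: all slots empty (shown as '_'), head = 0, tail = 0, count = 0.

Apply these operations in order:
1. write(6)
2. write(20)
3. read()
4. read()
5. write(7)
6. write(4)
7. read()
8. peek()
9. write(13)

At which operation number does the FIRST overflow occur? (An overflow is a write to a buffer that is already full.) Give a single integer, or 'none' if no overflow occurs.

Answer: none

Derivation:
After op 1 (write(6)): arr=[6 _ _ _] head=0 tail=1 count=1
After op 2 (write(20)): arr=[6 20 _ _] head=0 tail=2 count=2
After op 3 (read()): arr=[6 20 _ _] head=1 tail=2 count=1
After op 4 (read()): arr=[6 20 _ _] head=2 tail=2 count=0
After op 5 (write(7)): arr=[6 20 7 _] head=2 tail=3 count=1
After op 6 (write(4)): arr=[6 20 7 4] head=2 tail=0 count=2
After op 7 (read()): arr=[6 20 7 4] head=3 tail=0 count=1
After op 8 (peek()): arr=[6 20 7 4] head=3 tail=0 count=1
After op 9 (write(13)): arr=[13 20 7 4] head=3 tail=1 count=2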